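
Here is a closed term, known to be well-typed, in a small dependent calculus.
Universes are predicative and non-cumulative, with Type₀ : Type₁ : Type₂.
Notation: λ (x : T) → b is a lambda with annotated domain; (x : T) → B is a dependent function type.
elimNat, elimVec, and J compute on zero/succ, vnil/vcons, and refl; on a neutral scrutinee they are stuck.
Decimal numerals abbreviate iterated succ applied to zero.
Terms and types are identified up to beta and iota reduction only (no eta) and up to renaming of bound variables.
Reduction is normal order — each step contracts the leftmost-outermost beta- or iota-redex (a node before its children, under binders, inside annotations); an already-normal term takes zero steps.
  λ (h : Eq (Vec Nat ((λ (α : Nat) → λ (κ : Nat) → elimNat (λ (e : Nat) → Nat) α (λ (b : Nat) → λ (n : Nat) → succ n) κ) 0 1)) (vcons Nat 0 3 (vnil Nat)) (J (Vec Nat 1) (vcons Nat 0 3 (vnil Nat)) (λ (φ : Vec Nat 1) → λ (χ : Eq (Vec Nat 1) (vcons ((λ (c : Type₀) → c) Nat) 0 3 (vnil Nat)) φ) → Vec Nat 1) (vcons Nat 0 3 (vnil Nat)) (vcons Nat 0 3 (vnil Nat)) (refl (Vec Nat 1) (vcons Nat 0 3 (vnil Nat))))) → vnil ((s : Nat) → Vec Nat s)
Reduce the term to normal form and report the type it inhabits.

reduced normal form:
  λ (h : Eq (Vec Nat 1) (vcons Nat 0 3 (vnil Nat)) (vcons Nat 0 3 (vnil Nat))) → vnil ((α : Nat) → Vec Nat α)
the term's type:
  (h : Eq (Vec Nat 1) (vcons Nat 0 3 (vnil Nat)) (vcons Nat 0 3 (vnil Nat))) → Vec ((α : Nat) → Vec Nat α) 0
observation: reduction starts at a beta-redex, and 7 normal-order steps reach the normal form.


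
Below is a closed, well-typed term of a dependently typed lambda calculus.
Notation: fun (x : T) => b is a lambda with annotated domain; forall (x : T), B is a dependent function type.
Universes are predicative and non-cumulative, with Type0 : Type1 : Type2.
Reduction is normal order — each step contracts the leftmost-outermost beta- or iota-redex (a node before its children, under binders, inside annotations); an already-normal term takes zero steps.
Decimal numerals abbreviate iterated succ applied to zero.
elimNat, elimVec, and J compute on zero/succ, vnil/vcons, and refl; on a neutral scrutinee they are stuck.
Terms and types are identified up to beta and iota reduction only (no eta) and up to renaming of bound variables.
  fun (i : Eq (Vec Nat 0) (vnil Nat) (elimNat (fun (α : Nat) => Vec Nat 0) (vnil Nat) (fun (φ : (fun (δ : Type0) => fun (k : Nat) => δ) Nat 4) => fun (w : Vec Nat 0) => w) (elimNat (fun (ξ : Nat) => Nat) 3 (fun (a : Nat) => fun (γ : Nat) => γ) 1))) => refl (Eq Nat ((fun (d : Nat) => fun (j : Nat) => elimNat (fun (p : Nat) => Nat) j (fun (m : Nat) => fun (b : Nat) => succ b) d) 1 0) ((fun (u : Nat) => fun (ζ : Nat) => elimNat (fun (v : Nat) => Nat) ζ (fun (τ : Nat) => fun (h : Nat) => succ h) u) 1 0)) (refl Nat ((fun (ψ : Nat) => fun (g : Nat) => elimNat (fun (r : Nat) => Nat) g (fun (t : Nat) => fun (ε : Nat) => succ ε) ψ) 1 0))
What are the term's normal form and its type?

resulting normal form:
  fun (i : Eq (Vec Nat 0) (vnil Nat) (vnil Nat)) => refl (Eq Nat 1 1) (refl Nat 1)
the term's type:
  forall (i : Eq (Vec Nat 0) (vnil Nat) (vnil Nat)), Eq (Eq Nat 1 1) (refl Nat 1) (refl Nat 1)


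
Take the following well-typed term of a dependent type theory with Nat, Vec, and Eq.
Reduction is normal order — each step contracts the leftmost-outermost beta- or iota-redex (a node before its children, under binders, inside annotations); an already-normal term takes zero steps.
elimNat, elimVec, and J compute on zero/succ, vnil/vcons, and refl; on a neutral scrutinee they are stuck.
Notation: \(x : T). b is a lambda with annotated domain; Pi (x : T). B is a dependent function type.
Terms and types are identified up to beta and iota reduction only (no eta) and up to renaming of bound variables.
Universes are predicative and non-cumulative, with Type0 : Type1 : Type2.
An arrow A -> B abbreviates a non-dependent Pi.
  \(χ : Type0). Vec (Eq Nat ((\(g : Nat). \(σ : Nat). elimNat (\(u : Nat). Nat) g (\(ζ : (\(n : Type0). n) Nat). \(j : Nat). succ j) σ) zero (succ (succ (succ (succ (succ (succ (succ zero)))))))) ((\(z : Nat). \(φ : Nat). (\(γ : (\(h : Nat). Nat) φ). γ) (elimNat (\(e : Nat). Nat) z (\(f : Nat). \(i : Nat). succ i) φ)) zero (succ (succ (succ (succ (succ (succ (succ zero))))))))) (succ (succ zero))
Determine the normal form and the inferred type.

resulting normal form:
  \(χ : Type0). Vec (Eq Nat (succ (succ (succ (succ (succ (succ (succ zero))))))) (succ (succ (succ (succ (succ (succ (succ zero)))))))) (succ (succ zero))
the term's type:
  Type0 -> Type0
observation: the term reaches its normal form after 49 normal-order steps.


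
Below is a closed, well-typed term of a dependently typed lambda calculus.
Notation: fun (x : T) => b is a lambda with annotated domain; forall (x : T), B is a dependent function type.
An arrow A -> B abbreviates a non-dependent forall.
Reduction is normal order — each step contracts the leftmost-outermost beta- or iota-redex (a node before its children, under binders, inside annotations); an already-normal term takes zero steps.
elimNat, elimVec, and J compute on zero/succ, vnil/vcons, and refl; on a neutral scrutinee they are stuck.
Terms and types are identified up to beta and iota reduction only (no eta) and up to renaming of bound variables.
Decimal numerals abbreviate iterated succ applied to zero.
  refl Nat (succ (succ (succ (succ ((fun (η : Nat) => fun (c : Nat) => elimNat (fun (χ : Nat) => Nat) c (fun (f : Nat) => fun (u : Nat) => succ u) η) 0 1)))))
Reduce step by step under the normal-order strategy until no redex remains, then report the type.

normal-order reduction:
  refl Nat (succ (succ (succ (succ ((fun (η : Nat) => fun (c : Nat) => elimNat (fun (χ : Nat) => Nat) c (fun (f : Nat) => fun (u : Nat) => succ u) η) 0 1)))))
  ~> refl Nat (succ (succ (succ (succ ((fun (η : Nat) => elimNat (fun (c : Nat) => Nat) η (fun (χ : Nat) => fun (f : Nat) => succ f) 0) 1)))))
  ~> refl Nat (succ (succ (succ (succ (elimNat (fun (η : Nat) => Nat) 1 (fun (c : Nat) => fun (χ : Nat) => succ χ) 0)))))
  ~> refl Nat 5
the term's type:
  Eq Nat 5 5


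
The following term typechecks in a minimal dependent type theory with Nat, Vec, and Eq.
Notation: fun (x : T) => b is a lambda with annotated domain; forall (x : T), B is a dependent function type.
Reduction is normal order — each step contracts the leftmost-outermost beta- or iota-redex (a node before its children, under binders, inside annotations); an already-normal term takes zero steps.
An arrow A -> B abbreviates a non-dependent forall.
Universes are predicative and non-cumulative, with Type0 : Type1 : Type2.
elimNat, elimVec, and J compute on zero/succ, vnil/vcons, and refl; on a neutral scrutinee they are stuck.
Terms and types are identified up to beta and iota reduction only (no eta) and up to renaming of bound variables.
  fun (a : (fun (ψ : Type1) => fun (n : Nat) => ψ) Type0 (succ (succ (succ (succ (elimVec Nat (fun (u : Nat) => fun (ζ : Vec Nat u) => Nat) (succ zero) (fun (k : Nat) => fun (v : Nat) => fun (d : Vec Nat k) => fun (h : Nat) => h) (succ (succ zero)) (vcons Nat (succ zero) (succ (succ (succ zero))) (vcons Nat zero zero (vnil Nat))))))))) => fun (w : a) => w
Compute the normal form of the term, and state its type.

reduced normal form:
  fun (a : Type0) => fun (ψ : a) => ψ
type:
  forall (a : Type0), a -> a
observation: contracting a beta-redex first, the term normalizes in 2 steps.


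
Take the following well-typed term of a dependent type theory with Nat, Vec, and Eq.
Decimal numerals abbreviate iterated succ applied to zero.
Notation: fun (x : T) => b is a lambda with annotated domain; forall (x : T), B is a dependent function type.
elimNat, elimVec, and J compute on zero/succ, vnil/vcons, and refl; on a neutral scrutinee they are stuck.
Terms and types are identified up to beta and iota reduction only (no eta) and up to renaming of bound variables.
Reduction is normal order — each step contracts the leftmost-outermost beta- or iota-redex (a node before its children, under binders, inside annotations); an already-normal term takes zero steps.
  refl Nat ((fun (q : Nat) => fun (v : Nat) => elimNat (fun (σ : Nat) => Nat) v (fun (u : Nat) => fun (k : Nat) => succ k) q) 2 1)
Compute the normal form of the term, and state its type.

reduced normal form:
  refl Nat 3
inferred type:
  Eq Nat 3 3


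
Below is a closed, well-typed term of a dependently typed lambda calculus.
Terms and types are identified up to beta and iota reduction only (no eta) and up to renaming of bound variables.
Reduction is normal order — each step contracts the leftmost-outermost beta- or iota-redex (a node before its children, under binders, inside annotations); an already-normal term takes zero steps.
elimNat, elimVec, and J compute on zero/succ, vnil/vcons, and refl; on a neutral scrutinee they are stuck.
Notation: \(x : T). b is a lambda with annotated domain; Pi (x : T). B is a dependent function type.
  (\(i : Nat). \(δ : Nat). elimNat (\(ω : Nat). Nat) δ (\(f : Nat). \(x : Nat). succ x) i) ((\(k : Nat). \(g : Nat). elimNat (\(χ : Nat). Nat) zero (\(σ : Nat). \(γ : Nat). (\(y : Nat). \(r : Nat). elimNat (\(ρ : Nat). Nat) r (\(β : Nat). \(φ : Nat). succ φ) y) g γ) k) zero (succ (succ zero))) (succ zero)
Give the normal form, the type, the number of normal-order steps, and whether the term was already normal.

normal form:
  succ zero
type:
  Nat
steps to reach normal form (normal order): 6
started in normal form: no
first contracted redex: a beta-redex


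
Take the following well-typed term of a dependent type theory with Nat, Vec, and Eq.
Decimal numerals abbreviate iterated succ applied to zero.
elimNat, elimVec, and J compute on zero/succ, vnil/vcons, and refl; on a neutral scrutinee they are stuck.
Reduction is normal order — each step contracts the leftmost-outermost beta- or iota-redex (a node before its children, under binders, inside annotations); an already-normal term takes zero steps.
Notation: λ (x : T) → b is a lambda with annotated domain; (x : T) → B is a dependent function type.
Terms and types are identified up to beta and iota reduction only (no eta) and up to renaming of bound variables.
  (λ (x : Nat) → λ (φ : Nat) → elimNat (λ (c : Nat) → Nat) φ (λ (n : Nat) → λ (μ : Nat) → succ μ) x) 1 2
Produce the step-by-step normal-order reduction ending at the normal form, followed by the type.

normal-order reduction:
  (λ (x : Nat) → λ (φ : Nat) → elimNat (λ (c : Nat) → Nat) φ (λ (n : Nat) → λ (μ : Nat) → succ μ) x) 1 2
  ~> (λ (x : Nat) → elimNat (λ (φ : Nat) → Nat) x (λ (c : Nat) → λ (n : Nat) → succ n) 1) 2
  ~> elimNat (λ (x : Nat) → Nat) 2 (λ (φ : Nat) → λ (c : Nat) → succ c) 1
  ~> (λ (x : Nat) → λ (φ : Nat) → succ φ) 0 (elimNat (λ (c : Nat) → Nat) 2 (λ (n : Nat) → λ (μ : Nat) → succ μ) 0)
  ~> (λ (x : Nat) → succ x) (elimNat (λ (φ : Nat) → Nat) 2 (λ (c : Nat) → λ (n : Nat) → succ n) 0)
  ~> succ (elimNat (λ (x : Nat) → Nat) 2 (λ (φ : Nat) → λ (c : Nat) → succ c) 0)
  ~> 3
the term's type:
  Nat


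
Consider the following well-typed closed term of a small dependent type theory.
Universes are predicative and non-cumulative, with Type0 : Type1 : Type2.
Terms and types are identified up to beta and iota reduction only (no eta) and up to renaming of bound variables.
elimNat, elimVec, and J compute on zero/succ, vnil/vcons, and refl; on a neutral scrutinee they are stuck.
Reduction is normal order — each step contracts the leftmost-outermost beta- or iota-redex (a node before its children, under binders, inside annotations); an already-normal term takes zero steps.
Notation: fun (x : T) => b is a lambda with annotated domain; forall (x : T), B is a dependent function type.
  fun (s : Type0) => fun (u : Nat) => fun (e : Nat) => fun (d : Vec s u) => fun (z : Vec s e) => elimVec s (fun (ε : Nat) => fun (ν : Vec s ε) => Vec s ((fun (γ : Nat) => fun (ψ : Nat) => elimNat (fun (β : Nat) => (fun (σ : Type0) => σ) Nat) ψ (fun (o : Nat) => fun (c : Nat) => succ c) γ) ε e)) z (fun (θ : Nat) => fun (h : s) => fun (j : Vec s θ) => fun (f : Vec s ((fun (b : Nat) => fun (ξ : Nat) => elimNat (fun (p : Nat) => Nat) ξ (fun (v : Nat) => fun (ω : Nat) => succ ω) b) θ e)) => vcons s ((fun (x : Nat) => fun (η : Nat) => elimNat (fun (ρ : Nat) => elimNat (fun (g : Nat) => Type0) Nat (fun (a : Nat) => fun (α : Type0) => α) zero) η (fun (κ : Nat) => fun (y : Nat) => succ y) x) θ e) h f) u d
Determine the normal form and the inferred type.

reduced normal form:
  fun (s : Type0) => fun (u : Nat) => fun (e : Nat) => fun (d : Vec s u) => fun (z : Vec s e) => elimVec s (fun (ε : Nat) => fun (ν : Vec s ε) => Vec s (elimNat (fun (γ : Nat) => Nat) e (fun (ψ : Nat) => fun (β : Nat) => succ β) ε)) z (fun (σ : Nat) => fun (o : s) => fun (c : Vec s σ) => fun (θ : Vec s (elimNat (fun (h : Nat) => Nat) e (fun (j : Nat) => fun (f : Nat) => succ f) σ)) => vcons s (elimNat (fun (b : Nat) => Nat) e (fun (ξ : Nat) => fun (p : Nat) => succ p) σ) o θ) u d
inferred type:
  forall (s : Type0), forall (u : Nat), forall (e : Nat), forall (d : Vec s u), forall (z : Vec s e), Vec s (elimNat (fun (ε : Nat) => Nat) e (fun (ν : Nat) => fun (γ : Nat) => succ γ) u)


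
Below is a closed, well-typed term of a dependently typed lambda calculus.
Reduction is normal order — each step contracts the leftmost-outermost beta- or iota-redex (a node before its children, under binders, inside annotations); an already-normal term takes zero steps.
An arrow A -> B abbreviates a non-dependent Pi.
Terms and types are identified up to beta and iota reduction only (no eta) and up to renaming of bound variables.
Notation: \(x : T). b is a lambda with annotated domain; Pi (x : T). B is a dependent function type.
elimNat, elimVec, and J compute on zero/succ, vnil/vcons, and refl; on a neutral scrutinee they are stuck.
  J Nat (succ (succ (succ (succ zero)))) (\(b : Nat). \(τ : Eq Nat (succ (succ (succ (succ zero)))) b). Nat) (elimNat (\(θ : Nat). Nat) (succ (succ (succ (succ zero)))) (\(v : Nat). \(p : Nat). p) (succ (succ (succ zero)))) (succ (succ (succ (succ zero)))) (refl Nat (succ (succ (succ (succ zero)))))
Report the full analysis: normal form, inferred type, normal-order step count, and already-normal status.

resulting normal form:
  succ (succ (succ (succ zero)))
the term's type:
  Nat
steps to reach normal form (normal order): 11
already normal: no
first redex: a J iota-redex


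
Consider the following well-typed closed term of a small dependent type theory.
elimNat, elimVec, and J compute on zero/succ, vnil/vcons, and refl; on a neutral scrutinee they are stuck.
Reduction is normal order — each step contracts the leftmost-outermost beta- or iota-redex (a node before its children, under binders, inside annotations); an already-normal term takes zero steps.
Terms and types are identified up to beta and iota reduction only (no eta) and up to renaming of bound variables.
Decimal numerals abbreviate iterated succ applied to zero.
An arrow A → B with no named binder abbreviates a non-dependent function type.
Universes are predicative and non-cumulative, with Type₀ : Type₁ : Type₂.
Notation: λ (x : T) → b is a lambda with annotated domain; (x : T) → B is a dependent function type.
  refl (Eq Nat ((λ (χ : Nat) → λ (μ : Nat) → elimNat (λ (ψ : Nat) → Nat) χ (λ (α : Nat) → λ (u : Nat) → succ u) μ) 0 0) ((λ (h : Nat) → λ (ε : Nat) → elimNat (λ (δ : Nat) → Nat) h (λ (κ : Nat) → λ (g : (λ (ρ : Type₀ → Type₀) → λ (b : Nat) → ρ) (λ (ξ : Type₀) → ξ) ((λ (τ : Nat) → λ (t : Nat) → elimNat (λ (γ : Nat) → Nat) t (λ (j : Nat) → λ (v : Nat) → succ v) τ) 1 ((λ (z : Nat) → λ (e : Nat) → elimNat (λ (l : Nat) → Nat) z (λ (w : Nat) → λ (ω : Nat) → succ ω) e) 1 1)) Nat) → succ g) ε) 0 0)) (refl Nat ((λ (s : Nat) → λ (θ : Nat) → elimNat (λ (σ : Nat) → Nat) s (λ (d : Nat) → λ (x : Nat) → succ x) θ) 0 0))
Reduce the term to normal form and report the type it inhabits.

normal form:
  refl (Eq Nat 0 0) (refl Nat 0)
the term's type:
  Eq (Eq Nat 0 0) (refl Nat 0) (refl Nat 0)
observation: 9 normal-order steps normalize the term, beginning with a beta-redex.


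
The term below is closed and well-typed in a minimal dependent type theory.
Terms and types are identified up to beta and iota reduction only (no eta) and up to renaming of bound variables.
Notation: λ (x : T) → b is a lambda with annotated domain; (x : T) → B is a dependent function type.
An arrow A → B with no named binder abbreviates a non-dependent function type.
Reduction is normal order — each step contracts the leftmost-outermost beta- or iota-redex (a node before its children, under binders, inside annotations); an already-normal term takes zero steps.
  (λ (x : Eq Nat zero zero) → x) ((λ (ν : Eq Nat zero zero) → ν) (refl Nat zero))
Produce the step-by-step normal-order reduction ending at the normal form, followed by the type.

normal-order reduction sequence:
  (λ (x : Eq Nat zero zero) → x) ((λ (ν : Eq Nat zero zero) → ν) (refl Nat zero))
  ~> (λ (x : Eq Nat zero zero) → x) (refl Nat zero)
  ~> refl Nat zero
inferred type:
  Eq Nat zero zero


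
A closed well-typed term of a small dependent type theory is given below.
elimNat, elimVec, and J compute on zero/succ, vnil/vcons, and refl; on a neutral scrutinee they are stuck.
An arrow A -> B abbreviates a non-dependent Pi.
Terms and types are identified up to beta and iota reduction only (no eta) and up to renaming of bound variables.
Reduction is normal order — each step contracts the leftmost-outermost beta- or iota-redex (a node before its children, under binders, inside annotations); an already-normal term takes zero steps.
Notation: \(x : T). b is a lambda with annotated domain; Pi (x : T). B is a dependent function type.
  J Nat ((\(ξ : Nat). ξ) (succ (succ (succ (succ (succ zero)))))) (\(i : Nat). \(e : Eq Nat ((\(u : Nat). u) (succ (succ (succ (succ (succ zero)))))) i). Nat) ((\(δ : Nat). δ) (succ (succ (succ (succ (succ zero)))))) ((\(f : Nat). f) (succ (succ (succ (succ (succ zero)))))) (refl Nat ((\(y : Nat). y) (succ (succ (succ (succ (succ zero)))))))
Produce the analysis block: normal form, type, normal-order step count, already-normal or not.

normal form:
  succ (succ (succ (succ (succ zero))))
inferred type:
  Nat
steps to reach normal form (normal order): 2
started in normal form: no
first redex: a J iota-redex


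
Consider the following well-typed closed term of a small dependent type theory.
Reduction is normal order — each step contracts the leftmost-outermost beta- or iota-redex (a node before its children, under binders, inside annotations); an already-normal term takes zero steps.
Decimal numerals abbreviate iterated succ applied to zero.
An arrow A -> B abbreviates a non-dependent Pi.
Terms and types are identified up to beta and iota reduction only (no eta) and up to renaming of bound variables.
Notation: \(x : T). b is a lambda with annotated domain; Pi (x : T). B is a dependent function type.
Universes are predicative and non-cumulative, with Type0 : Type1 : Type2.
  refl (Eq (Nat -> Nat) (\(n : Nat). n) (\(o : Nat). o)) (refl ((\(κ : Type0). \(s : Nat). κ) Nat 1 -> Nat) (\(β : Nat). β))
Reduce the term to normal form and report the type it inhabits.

reduced normal form:
  refl (Eq (Nat -> Nat) (\(n : Nat). n) (\(o : Nat). o)) (refl (Nat -> Nat) (\(κ : Nat). κ))
inferred type:
  Eq (Eq (Nat -> Nat) (\(n : Nat). n) (\(o : Nat). o)) (refl (Nat -> Nat) (\(κ : Nat). κ)) (refl (Nat -> Nat) (\(s : Nat). s))


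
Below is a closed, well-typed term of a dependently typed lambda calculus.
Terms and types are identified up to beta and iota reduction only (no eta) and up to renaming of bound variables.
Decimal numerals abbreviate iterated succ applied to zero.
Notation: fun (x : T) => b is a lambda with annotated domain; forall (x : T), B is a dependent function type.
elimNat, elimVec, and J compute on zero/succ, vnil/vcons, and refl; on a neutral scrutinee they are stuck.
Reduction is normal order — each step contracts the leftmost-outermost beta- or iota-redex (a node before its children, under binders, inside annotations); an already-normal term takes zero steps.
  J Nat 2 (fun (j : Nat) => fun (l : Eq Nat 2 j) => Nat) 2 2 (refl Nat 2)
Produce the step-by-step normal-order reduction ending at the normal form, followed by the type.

reduction (normal order):
  J Nat 2 (fun (j : Nat) => fun (l : Eq Nat 2 j) => Nat) 2 2 (refl Nat 2)
  ~> 2
type:
  Nat


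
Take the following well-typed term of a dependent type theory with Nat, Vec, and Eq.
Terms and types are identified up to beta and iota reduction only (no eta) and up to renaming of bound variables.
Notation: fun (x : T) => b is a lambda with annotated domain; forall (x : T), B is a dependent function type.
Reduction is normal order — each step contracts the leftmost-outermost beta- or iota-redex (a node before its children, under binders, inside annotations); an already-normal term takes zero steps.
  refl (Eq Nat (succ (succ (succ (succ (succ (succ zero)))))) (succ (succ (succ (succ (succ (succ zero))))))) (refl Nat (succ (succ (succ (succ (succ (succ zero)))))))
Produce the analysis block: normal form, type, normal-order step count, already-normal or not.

resulting normal form:
  refl (Eq Nat (succ (succ (succ (succ (succ (succ zero)))))) (succ (succ (succ (succ (succ (succ zero))))))) (refl Nat (succ (succ (succ (succ (succ (succ zero)))))))
inferred type:
  Eq (Eq Nat (succ (succ (succ (succ (succ (succ zero)))))) (succ (succ (succ (succ (succ (succ zero))))))) (refl Nat (succ (succ (succ (succ (succ (succ zero))))))) (refl Nat (succ (succ (succ (succ (succ (succ zero)))))))
steps to reach normal form (normal order): 0
already normal: yes


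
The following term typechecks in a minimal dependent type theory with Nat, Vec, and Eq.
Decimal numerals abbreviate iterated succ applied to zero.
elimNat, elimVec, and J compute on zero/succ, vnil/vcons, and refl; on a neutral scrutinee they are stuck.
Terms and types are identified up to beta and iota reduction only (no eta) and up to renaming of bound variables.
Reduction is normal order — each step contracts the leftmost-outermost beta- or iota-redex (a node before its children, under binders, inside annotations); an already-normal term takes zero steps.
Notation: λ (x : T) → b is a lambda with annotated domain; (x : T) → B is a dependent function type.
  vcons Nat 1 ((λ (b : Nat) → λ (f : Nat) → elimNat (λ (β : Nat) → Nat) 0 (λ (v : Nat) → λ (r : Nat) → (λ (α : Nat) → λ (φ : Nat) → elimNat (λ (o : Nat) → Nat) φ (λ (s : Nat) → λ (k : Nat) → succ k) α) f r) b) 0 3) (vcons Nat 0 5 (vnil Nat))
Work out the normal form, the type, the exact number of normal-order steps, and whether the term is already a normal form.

normal form:
  vcons Nat 1 0 (vcons Nat 0 5 (vnil Nat))
inferred type:
  Vec Nat 2
normal-order step count: 3
started in normal form: no
first contracted redex: a beta-redex


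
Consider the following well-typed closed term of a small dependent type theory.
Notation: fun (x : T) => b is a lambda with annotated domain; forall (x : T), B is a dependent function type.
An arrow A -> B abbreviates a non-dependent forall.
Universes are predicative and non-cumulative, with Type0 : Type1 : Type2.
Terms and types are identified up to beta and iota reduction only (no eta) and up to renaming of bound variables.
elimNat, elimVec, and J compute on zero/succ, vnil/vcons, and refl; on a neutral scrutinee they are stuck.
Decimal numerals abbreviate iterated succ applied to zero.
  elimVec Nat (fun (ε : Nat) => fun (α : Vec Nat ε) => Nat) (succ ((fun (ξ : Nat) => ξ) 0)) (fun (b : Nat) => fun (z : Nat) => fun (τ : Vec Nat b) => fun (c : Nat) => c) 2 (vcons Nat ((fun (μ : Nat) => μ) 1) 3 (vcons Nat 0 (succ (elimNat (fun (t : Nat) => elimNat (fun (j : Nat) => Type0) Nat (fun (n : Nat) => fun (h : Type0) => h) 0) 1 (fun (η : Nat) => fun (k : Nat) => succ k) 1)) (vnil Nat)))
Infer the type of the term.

the term's type:
  Nat


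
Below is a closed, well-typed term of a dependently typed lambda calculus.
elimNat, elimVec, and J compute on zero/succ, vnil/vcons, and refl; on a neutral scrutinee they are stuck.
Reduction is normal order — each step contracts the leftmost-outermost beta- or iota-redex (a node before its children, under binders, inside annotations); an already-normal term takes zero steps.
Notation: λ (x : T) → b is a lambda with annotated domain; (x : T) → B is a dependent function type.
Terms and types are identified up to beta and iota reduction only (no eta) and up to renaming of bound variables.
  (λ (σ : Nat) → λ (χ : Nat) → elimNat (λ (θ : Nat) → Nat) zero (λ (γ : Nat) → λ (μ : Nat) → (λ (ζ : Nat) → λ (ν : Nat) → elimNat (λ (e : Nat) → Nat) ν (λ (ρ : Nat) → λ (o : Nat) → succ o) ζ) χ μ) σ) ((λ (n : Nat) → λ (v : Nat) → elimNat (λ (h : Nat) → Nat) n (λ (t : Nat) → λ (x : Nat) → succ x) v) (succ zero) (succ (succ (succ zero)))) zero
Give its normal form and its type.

reduced normal form:
  zero
inferred type:
  Nat
observation: 30 normal-order steps separate the term from its normal form.


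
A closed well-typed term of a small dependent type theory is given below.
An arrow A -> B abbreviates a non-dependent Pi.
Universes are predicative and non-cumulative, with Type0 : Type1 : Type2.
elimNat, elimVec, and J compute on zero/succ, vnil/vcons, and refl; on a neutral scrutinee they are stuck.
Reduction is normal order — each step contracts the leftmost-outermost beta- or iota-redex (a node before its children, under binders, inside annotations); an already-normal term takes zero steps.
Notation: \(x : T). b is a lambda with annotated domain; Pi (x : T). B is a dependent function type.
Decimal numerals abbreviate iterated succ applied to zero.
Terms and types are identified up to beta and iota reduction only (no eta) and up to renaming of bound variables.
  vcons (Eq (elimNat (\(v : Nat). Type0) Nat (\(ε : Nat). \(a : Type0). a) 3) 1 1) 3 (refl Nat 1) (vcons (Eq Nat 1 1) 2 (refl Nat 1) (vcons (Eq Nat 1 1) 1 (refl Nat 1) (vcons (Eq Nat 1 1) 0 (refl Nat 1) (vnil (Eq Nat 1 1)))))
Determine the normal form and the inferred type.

resulting normal form:
  vcons (Eq Nat 1 1) 3 (refl Nat 1) (vcons (Eq Nat 1 1) 2 (refl Nat 1) (vcons (Eq Nat 1 1) 1 (refl Nat 1) (vcons (Eq Nat 1 1) 0 (refl Nat 1) (vnil (Eq Nat 1 1)))))
type:
  Vec (Eq Nat 1 1) 4


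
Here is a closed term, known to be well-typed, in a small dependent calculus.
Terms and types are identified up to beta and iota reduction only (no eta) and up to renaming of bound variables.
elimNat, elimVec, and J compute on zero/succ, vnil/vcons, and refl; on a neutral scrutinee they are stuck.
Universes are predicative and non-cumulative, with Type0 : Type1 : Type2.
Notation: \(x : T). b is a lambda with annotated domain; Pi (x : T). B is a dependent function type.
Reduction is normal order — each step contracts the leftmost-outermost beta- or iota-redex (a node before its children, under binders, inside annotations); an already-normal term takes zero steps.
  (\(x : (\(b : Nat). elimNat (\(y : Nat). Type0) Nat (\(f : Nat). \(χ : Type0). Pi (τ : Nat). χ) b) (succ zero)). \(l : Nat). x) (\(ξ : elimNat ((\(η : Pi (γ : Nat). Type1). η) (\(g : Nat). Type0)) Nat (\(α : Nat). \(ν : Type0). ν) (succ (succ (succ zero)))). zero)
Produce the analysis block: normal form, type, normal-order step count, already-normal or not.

reduced normal form:
  \(x : Nat). \(b : Nat). zero
the term's type:
  Pi (x : Nat). Pi (b : Nat). Nat
steps to reach normal form (normal order): 11
already normal: no
first redex: a beta-redex


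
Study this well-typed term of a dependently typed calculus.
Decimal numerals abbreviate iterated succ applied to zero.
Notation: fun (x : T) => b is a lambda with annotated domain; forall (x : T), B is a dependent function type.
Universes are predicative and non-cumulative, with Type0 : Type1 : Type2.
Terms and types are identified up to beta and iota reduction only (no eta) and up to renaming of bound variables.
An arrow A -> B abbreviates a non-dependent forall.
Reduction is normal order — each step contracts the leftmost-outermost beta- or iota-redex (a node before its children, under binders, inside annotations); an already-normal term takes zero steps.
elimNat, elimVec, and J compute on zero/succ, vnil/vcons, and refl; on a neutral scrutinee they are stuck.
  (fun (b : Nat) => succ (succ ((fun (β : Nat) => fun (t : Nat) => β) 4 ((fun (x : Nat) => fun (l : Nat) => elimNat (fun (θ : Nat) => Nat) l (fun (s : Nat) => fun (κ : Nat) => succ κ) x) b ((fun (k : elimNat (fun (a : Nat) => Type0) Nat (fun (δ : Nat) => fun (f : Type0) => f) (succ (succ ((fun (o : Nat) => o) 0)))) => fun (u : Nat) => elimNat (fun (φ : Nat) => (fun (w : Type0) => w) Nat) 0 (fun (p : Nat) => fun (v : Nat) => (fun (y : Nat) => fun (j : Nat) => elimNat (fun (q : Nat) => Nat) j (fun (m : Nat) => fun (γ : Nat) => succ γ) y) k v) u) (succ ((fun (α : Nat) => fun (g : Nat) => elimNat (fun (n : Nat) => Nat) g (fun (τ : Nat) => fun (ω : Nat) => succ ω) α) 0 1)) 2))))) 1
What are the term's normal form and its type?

reduced normal form:
  6
type:
  Nat
observation: 3 normal-order steps normalize the term, beginning with a beta-redex.


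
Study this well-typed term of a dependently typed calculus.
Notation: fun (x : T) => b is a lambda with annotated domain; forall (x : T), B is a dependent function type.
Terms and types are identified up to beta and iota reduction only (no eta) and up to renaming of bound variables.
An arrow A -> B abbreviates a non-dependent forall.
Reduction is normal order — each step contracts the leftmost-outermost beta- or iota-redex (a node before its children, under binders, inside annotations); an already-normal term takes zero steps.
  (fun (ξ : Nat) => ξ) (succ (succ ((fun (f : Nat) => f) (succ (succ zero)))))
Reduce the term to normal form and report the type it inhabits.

reduced normal form:
  succ (succ (succ (succ zero)))
type:
  Nat


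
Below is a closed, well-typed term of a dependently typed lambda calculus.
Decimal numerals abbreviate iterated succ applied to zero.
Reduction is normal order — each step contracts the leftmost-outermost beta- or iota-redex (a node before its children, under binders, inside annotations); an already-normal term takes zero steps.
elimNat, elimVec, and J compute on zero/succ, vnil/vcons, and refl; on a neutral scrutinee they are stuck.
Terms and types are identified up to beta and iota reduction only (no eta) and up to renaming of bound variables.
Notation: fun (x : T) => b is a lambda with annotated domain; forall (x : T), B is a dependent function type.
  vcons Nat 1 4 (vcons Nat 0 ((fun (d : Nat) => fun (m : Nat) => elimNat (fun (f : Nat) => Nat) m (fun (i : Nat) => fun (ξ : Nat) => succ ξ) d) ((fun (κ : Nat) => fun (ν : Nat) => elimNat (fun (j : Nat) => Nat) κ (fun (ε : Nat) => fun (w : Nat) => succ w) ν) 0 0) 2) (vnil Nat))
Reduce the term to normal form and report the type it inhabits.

normal form:
  vcons Nat 1 4 (vcons Nat 0 2 (vnil Nat))
type:
  Vec Nat 2


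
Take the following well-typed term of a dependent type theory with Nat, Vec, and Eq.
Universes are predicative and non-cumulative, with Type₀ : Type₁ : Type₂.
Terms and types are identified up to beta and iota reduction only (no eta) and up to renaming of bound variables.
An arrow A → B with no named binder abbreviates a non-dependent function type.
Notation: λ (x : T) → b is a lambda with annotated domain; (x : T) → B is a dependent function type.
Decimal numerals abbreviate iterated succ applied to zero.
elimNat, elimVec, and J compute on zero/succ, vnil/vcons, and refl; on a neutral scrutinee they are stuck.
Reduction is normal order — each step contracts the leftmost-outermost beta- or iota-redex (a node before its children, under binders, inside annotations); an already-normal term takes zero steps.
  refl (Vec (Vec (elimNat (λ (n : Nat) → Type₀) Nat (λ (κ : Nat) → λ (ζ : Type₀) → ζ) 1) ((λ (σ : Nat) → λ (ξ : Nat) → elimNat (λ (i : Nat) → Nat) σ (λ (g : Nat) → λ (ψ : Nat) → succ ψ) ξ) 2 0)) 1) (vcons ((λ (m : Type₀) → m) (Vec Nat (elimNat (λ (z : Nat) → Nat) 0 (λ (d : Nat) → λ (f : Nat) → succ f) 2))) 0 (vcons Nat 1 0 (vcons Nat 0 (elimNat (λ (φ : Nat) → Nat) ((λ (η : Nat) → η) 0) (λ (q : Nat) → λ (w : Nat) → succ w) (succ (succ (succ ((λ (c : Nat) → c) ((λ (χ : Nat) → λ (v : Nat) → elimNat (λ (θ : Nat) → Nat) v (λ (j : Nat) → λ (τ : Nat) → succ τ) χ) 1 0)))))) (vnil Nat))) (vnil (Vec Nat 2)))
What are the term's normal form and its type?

reduced normal form:
  refl (Vec (Vec Nat 2) 1) (vcons (Vec Nat 2) 0 (vcons Nat 1 0 (vcons Nat 0 4 (vnil Nat))) (vnil (Vec Nat 2)))
the term's type:
  Eq (Vec (Vec Nat 2) 1) (vcons (Vec Nat 2) 0 (vcons Nat 1 0 (vcons Nat 0 4 (vnil Nat))) (vnil (Vec Nat 2))) (vcons (Vec Nat 2) 0 (vcons Nat 1 0 (vcons Nat 0 4 (vnil Nat))) (vnil (Vec Nat 2)))


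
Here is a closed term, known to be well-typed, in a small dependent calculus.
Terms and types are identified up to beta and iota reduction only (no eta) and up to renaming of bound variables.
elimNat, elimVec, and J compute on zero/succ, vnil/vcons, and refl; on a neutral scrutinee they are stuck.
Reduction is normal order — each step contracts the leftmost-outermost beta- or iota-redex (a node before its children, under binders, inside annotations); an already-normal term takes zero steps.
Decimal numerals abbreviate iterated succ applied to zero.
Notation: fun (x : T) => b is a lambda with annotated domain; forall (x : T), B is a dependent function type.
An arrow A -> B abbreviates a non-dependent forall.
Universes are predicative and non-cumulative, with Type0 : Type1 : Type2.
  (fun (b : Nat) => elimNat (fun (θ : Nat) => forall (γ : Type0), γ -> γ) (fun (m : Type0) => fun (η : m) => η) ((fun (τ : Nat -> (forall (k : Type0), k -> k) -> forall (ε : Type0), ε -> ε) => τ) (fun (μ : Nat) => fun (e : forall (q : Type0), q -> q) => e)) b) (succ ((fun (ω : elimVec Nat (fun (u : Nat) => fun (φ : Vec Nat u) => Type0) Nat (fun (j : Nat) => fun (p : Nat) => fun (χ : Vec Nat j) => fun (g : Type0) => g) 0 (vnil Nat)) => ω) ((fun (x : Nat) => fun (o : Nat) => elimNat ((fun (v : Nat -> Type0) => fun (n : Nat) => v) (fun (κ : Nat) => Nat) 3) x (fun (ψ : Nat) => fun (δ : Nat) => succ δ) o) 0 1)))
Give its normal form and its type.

resulting normal form:
  fun (b : Type0) => fun (θ : b) => θ
inferred type:
  forall (b : Type0), b -> b


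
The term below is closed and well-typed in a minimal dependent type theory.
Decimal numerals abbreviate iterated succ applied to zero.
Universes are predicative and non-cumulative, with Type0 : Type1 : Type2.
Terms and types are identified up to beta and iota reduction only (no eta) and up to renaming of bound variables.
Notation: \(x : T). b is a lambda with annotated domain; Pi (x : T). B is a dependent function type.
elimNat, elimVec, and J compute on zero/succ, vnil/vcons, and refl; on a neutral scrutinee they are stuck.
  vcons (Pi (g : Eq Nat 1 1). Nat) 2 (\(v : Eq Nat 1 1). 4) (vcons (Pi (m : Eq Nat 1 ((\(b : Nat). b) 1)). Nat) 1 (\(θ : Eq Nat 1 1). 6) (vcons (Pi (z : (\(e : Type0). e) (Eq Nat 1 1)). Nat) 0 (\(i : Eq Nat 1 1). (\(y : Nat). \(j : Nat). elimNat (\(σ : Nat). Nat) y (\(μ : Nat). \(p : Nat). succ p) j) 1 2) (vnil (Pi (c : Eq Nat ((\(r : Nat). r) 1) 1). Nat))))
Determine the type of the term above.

inferred type:
  Vec (Pi (g : Eq Nat 1 1). Nat) 3


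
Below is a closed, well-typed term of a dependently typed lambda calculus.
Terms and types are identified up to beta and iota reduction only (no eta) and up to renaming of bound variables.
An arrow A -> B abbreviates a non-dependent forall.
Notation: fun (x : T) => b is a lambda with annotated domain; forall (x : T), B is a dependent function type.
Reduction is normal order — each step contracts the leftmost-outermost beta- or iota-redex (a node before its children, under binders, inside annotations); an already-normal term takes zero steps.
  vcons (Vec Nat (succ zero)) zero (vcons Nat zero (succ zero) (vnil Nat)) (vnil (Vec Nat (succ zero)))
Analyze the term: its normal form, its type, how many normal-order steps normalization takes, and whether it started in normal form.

normal form:
  vcons (Vec Nat (succ zero)) zero (vcons Nat zero (succ zero) (vnil Nat)) (vnil (Vec Nat (succ zero)))
the term's type:
  Vec (Vec Nat (succ zero)) (succ zero)
reduction steps (normal order): 0
already normal: yes


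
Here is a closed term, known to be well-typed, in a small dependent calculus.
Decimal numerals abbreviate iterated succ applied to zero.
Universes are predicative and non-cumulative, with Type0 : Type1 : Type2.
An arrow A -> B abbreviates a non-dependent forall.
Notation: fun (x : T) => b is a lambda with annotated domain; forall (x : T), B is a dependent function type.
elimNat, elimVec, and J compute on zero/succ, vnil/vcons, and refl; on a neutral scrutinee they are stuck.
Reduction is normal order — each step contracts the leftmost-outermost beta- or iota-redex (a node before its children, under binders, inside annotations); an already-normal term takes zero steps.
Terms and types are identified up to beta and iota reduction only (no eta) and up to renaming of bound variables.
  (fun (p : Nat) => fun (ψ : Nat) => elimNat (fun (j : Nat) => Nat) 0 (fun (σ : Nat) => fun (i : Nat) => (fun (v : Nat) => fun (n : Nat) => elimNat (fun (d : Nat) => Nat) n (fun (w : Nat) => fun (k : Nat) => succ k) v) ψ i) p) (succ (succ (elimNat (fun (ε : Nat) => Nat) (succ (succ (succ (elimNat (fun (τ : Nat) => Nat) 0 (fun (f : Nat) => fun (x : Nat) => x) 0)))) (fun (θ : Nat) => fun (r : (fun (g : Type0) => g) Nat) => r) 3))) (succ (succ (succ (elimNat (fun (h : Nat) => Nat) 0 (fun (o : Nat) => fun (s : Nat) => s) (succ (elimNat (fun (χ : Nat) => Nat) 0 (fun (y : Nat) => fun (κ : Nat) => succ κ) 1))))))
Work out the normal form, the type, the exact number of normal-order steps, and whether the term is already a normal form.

normal form:
  15
inferred type:
  Nat
steps to reach normal form (normal order): 98
already normal: no
first contracted redex: a beta-redex


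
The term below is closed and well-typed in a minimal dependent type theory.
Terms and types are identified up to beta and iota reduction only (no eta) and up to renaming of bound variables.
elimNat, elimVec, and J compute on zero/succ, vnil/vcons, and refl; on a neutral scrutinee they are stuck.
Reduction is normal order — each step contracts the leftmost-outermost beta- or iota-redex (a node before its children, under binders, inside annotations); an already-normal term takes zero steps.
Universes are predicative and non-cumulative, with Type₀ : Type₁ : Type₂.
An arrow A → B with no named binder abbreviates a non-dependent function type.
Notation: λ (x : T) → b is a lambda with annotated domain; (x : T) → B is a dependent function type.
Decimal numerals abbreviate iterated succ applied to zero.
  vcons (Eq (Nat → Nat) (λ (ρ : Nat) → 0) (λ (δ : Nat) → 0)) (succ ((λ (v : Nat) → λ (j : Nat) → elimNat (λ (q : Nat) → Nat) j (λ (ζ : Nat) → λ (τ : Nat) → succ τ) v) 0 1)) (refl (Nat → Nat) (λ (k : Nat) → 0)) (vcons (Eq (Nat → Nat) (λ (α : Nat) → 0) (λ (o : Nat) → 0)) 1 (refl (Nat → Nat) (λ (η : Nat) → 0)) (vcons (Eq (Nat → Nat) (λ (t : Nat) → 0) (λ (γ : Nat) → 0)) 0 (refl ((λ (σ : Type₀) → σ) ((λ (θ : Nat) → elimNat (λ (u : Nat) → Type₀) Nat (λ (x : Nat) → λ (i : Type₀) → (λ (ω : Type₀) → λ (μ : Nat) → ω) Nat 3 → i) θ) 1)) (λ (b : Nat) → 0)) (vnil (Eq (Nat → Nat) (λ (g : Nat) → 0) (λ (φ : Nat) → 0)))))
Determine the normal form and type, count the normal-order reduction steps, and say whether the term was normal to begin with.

reduced normal form:
  vcons (Eq (Nat → Nat) (λ (ρ : Nat) → 0) (λ (δ : Nat) → 0)) 2 (refl (Nat → Nat) (λ (v : Nat) → 0)) (vcons (Eq (Nat → Nat) (λ (j : Nat) → 0) (λ (q : Nat) → 0)) 1 (refl (Nat → Nat) (λ (ζ : Nat) → 0)) (vcons (Eq (Nat → Nat) (λ (τ : Nat) → 0) (λ (k : Nat) → 0)) 0 (refl (Nat → Nat) (λ (α : Nat) → 0)) (vnil (Eq (Nat → Nat) (λ (o : Nat) → 0) (λ (η : Nat) → 0)))))
the term's type:
  Vec (Eq (Nat → Nat) (λ (ρ : Nat) → 0) (λ (δ : Nat) → 0)) 3
reduction steps (normal order): 11
term was already normal: no
first redex: a beta-redex
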